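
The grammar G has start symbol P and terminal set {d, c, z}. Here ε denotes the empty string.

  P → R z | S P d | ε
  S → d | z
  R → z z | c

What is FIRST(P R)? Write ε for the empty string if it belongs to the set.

FIRST(S): from S→d we get {d}; from S→z we get {z}. So FIRST(S) = {d, z}.
FIRST(R): from R→z z we get {z}; from R→c we get {c}. So FIRST(R) = {c, z}.
FIRST(P): from P→R z we get {c, z}; from P→S P d we get {d, z}; from P→ε we get {ε}. So FIRST(P) = {ε, c, d, z}.
FIRST(P R): take FIRST of each symbol in turn, carrying on past any symbol whose FIRST contains ε; result {c, d, z}.

{c, d, z}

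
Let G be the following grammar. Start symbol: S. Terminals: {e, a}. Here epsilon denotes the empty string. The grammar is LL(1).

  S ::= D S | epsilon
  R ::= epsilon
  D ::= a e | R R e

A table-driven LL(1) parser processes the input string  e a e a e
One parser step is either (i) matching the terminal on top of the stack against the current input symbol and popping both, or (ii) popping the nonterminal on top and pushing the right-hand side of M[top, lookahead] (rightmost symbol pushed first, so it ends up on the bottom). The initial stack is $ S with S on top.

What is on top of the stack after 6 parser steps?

     Stack      Input        Action
  1  $ S        e a e a e $  expand S ::= D S
  2  $ S D      e a e a e $  expand D ::= R R e
  3  $ S e R R  e a e a e $  expand R ::= epsilon
  4  $ S e R    e a e a e $  expand R ::= epsilon
  5  $ S e      e a e a e $  match e
  6  $ S        a e a e $    expand S ::= D S
Stack after step 6: $ S D (top = D).

D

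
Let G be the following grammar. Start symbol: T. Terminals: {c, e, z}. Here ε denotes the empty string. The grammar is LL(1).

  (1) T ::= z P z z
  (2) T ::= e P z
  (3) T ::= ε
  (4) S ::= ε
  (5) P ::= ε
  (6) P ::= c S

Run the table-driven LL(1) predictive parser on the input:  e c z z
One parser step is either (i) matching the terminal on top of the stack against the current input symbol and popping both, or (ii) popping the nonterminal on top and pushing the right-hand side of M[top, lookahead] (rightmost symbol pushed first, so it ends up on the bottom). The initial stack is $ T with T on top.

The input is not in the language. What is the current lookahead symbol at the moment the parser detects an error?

z

     Stack    Input      Action
  1  $ T      e c z z $  expand T ::= e P z
  2  $ z P e  e c z z $  match e
  3  $ z P    c z z $    expand P ::= c S
  4  $ z S c  c z z $    match c
  5  $ z S    z z $      expand S ::= ε
  6  $ z      z z $      match z
  7  $        z $        error: stack empty but input remains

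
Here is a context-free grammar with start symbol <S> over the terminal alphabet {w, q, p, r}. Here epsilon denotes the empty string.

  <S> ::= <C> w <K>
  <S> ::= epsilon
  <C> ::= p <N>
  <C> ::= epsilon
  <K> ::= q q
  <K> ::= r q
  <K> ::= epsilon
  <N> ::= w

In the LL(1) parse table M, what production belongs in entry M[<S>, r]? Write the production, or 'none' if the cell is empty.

FIRST(<C>) = {epsilon, p}
FIRST(<K>) = {epsilon, q, r}
FIRST(<N>) = {w}
FIRST(<S>) = {epsilon, p, w}  (via <C> w <K>)
FOLLOW(<S>) includes $ since <S> is the start symbol.
FOLLOW(<S>): <S> appears on no right-hand side. Thus FOLLOW(<S>) = {$}.
For <S> ::= <C> w <K>: FIRST(<C> w <K>) = {p, w}, so it goes in M[<S>, t] for t ∈ {p, w}.
For <S> ::= epsilon: FIRST(epsilon) = {epsilon}, so it goes in M[<S>, t] for t ∈ {}; since epsilon ∈ FIRST, also for every t ∈ FOLLOW(<S>) = {$}.
None of these place a production in M[<S>, r].

none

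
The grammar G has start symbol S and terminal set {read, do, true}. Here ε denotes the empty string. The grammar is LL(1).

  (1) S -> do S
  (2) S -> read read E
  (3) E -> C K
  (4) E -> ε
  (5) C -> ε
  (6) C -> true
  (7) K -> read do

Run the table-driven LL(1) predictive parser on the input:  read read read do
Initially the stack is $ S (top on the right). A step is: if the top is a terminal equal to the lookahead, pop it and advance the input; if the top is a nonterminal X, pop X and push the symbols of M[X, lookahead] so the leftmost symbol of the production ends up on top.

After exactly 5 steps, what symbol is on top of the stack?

K

step 1: stack=$ S  input=read read read do $  — expand S -> read read E
step 2: stack=$ E read read  input=read read read do $  — match read
step 3: stack=$ E read  input=read read do $  — match read
step 4: stack=$ E  input=read do $  — expand E -> C K
step 5: stack=$ K C  input=read do $  — expand C -> ε
Stack after step 5: $ K (top = K).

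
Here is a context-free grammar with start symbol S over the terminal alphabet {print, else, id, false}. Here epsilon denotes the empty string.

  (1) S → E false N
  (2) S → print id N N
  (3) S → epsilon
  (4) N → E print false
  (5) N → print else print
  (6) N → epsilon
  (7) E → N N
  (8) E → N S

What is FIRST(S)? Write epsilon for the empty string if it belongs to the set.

FIRST(S) = {epsilon, false, print}  (via E false N)
FIRST(N) = {epsilon, false, print}  (via E print false)
FIRST(E) = {epsilon, false, print}  (via N N, N S)

{epsilon, false, print}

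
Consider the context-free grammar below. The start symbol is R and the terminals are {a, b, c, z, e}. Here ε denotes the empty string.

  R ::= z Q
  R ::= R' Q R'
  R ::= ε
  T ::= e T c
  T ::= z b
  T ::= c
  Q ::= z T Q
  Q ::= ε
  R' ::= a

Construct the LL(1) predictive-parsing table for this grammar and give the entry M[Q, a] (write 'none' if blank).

Q ::= ε

FIRST(T): from T::=e T c we get {e}; from T::=z b we get {z}; from T::=c we get {c}. So FIRST(T) = {c, e, z}.
FIRST(Q): from Q::=z T Q we get {z}; from Q::=ε we get {ε}. So FIRST(Q) = {ε, z}.
FIRST(R'): from R'::=a we get {a}. So FIRST(R') = {a}.
FIRST(R): from R::=z Q we get {z}; from R::=R' Q R' we get {a}; from R::=ε we get {ε}. So FIRST(R) = {ε, a, z}.
FOLLOW(R) includes $ since R is the start symbol.
FOLLOW(R): R appears on no right-hand side. Thus FOLLOW(R) = {$}.
FOLLOW(Q): in R::=z Q, the suffix after Q is empty, so FOLLOW(Q) ⊇ FOLLOW(R) = {$}; in R::=R' Q R', Q is followed by R' with FIRST {a}; in Q::=z T Q, the suffix after Q is empty (adds nothing new). Thus FOLLOW(Q) = {$, a}.
For Q ::= z T Q: FIRST(z T Q) = {z}, so it goes in M[Q, t] for t ∈ {z}.
For Q ::= ε: FIRST(ε) = {ε}, so it goes in M[Q, t] for t ∈ {}; since ε ∈ FIRST, also for every t ∈ FOLLOW(Q) = {$, a}.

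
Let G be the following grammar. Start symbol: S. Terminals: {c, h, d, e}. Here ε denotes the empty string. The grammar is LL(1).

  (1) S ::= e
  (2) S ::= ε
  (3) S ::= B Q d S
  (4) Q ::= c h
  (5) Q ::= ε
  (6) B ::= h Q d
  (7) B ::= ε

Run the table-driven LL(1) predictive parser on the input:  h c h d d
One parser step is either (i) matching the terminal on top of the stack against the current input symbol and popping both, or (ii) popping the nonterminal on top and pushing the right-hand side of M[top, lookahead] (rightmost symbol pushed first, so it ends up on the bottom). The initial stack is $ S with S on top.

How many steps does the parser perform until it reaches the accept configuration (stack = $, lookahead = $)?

10

      Stack          Input        Action
   1  $ S            h c h d d $  expand S ::= B Q d S
   2  $ S d Q B      h c h d d $  expand B ::= h Q d
   3  $ S d Q d Q h  h c h d d $  match h
   4  $ S d Q d Q    c h d d $    expand Q ::= c h
   5  $ S d Q d h c  c h d d $    match c
   6  $ S d Q d h    h d d $      match h
   7  $ S d Q d      d d $        match d
   8  $ S d Q        d $          expand Q ::= ε
   9  $ S d          d $          match d
  10  $ S            $            expand S ::= ε
Accept reached after 10 steps.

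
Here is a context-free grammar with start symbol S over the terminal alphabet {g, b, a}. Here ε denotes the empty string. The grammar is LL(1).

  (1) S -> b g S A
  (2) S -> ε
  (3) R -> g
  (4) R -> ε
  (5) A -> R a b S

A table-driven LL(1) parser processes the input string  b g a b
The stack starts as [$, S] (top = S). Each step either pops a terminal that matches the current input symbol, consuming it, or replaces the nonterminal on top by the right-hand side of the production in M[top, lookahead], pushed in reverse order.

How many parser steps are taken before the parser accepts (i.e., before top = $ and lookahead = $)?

9

     Stack      Input      Action
  1  $ S        b g a b $  expand S -> b g S A
  2  $ A S g b  b g a b $  match b
  3  $ A S g    g a b $    match g
  4  $ A S      a b $      expand S -> ε
  5  $ A        a b $      expand A -> R a b S
  6  $ S b a R  a b $      expand R -> ε
  7  $ S b a    a b $      match a
  8  $ S b      b $        match b
  9  $ S        $          expand S -> ε
Accept reached after 9 steps.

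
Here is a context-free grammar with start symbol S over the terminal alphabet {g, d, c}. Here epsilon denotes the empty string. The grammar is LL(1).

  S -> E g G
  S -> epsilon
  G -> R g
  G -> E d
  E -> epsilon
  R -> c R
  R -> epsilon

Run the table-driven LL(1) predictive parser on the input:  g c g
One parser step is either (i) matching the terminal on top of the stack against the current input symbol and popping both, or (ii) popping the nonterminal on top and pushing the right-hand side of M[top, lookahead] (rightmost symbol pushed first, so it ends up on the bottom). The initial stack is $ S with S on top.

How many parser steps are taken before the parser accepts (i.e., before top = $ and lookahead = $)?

8

     Stack    Input    Action
  1  $ S      g c g $  expand S -> E g G
  2  $ G g E  g c g $  expand E -> epsilon
  3  $ G g    g c g $  match g
  4  $ G      c g $    expand G -> R g
  5  $ g R    c g $    expand R -> c R
  6  $ g R c  c g $    match c
  7  $ g R    g $      expand R -> epsilon
  8  $ g      g $      match g
Accept reached after 8 steps.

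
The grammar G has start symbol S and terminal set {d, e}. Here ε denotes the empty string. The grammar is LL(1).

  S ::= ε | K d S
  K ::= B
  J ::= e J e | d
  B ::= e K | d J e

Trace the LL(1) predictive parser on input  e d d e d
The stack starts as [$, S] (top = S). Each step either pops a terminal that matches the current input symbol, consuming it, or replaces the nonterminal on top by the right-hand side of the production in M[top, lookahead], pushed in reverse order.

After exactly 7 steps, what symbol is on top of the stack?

step 1: stack=$ S  input=e d d e d $  — expand S ::= K d S
step 2: stack=$ S d K  input=e d d e d $  — expand K ::= B
step 3: stack=$ S d B  input=e d d e d $  — expand B ::= e K
step 4: stack=$ S d K e  input=e d d e d $  — match e
step 5: stack=$ S d K  input=d d e d $  — expand K ::= B
step 6: stack=$ S d B  input=d d e d $  — expand B ::= d J e
step 7: stack=$ S d e J d  input=d d e d $  — match d
Stack after step 7: $ S d e J (top = J).

J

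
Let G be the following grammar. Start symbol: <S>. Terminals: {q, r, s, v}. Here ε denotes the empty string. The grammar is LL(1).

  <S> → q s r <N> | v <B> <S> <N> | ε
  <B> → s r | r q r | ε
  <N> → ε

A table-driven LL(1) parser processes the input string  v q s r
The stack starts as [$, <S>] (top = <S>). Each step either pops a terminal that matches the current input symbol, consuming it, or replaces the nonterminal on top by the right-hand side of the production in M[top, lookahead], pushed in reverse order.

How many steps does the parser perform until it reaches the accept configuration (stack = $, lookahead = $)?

9

step 1: stack=$ <S>  input=v q s r $  — expand <S> → v <B> <S> <N>
step 2: stack=$ <N> <S> <B> v  input=v q s r $  — match v
step 3: stack=$ <N> <S> <B>  input=q s r $  — expand <B> → ε
step 4: stack=$ <N> <S>  input=q s r $  — expand <S> → q s r <N>
step 5: stack=$ <N> <N> r s q  input=q s r $  — match q
step 6: stack=$ <N> <N> r s  input=s r $  — match s
step 7: stack=$ <N> <N> r  input=r $  — match r
step 8: stack=$ <N> <N>  input=$  — expand <N> → ε
step 9: stack=$ <N>  input=$  — expand <N> → ε
Accept reached after 9 steps.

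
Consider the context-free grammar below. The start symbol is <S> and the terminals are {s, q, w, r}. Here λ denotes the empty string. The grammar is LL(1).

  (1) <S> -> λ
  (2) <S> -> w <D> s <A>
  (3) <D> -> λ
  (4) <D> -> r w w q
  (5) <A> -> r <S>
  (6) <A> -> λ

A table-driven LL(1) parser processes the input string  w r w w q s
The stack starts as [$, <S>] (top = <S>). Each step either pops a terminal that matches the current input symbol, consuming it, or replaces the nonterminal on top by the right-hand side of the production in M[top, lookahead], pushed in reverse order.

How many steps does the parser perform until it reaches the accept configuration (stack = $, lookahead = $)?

9

     Stack            Input          Action
  1  $ <S>            w r w w q s $  expand <S> -> w <D> s <A>
  2  $ <A> s <D> w    w r w w q s $  match w
  3  $ <A> s <D>      r w w q s $    expand <D> -> r w w q
  4  $ <A> s q w w r  r w w q s $    match r
  5  $ <A> s q w w    w w q s $      match w
  6  $ <A> s q w      w q s $        match w
  7  $ <A> s q        q s $          match q
  8  $ <A> s          s $            match s
  9  $ <A>            $              expand <A> -> λ
Accept reached after 9 steps.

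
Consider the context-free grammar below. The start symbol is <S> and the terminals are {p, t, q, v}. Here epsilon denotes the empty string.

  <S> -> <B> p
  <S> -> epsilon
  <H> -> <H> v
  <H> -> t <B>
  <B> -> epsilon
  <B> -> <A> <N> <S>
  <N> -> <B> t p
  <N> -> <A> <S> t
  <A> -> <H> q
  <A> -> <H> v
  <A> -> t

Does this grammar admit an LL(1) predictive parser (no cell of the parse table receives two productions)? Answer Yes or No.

No

FIRST(<S>) = {epsilon, p, t}
FIRST(<H>) = {t}
FIRST(<B>) = {epsilon, t}
FIRST(<N>) = {t}
FIRST(<A>) = {t}
FOLLOW(<S>) = {$, p, q, t, v}
FOLLOW(<H>) = {q, v}
FOLLOW(<B>) = {p, q, t, v}
FOLLOW(<N>) = {p, q, t, v}
FOLLOW(<A>) = {p, t}
Cell M[<A>, t] receives both <A> -> <H> q and <A> -> <H> v and <A> -> t — the grammar is not LL(1).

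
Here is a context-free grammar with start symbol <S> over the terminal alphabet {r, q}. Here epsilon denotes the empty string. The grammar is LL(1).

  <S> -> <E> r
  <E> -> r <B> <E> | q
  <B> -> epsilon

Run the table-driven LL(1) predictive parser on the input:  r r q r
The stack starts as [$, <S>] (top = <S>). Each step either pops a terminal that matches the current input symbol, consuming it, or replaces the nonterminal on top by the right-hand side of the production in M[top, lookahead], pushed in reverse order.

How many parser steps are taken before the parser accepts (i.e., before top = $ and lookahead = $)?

      Stack          Input      Action
   1  $ <S>          r r q r $  expand <S> -> <E> r
   2  $ r <E>        r r q r $  expand <E> -> r <B> <E>
   3  $ r <E> <B> r  r r q r $  match r
   4  $ r <E> <B>    r q r $    expand <B> -> epsilon
   5  $ r <E>        r q r $    expand <E> -> r <B> <E>
   6  $ r <E> <B> r  r q r $    match r
   7  $ r <E> <B>    q r $      expand <B> -> epsilon
   8  $ r <E>        q r $      expand <E> -> q
   9  $ r q          q r $      match q
  10  $ r            r $        match r
Accept reached after 10 steps.

10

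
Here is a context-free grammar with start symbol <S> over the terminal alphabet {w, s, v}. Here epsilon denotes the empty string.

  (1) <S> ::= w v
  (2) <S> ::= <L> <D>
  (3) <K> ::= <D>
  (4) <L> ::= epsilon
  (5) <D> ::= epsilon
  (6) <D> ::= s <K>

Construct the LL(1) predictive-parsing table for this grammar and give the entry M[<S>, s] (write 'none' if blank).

<S> ::= <L> <D>

FIRST(<L>) = {epsilon}
FIRST(<D>) = {epsilon, s}
FIRST(<S>) = {epsilon, s, w}  (via <L> <D>)
FIRST(<K>) = {epsilon, s}  (via <D>)
FOLLOW(<S>) includes $ since <S> is the start symbol.
FOLLOW(<S>): <S> appears on no right-hand side. Thus FOLLOW(<S>) = {$}.
For <S> ::= w v: FIRST(w v) = {w}, so it goes in M[<S>, t] for t ∈ {w}.
For <S> ::= <L> <D>: FIRST(<L> <D>) = {epsilon, s}, so it goes in M[<S>, t] for t ∈ {s}; since epsilon ∈ FIRST, also for every t ∈ FOLLOW(<S>) = {$}.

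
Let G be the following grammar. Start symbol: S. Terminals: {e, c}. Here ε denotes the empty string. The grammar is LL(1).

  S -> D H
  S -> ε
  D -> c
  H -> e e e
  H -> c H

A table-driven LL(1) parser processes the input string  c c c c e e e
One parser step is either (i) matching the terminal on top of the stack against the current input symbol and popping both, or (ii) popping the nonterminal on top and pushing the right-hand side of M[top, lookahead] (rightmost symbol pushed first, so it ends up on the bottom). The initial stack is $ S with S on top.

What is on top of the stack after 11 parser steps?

e

step 1: stack=$ S  input=c c c c e e e $  — expand S -> D H
step 2: stack=$ H D  input=c c c c e e e $  — expand D -> c
step 3: stack=$ H c  input=c c c c e e e $  — match c
step 4: stack=$ H  input=c c c e e e $  — expand H -> c H
step 5: stack=$ H c  input=c c c e e e $  — match c
step 6: stack=$ H  input=c c e e e $  — expand H -> c H
step 7: stack=$ H c  input=c c e e e $  — match c
step 8: stack=$ H  input=c e e e $  — expand H -> c H
step 9: stack=$ H c  input=c e e e $  — match c
step 10: stack=$ H  input=e e e $  — expand H -> e e e
step 11: stack=$ e e e  input=e e e $  — match e
Stack after step 11: $ e e (top = e).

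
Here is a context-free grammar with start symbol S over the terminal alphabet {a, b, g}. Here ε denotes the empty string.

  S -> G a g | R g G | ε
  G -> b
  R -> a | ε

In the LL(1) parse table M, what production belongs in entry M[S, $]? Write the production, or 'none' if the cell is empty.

S -> ε

FIRST(G): from G->b we get {b}. So FIRST(G) = {b}.
FIRST(R): from R->a we get {a}; from R->ε we get {ε}. So FIRST(R) = {ε, a}.
FIRST(S): from S->G a g we get {b}; from S->R g G we get {a, g}; from S->ε we get {ε}. So FIRST(S) = {ε, a, b, g}.
FOLLOW(S) includes $ since S is the start symbol.
FOLLOW(S): S appears on no right-hand side. Thus FOLLOW(S) = {$}.
For S -> G a g: FIRST(G a g) = {b}, so it goes in M[S, t] for t ∈ {b}.
For S -> R g G: FIRST(R g G) = {a, g}, so it goes in M[S, t] for t ∈ {a, g}.
For S -> ε: FIRST(ε) = {ε}, so it goes in M[S, t] for t ∈ {}; since ε ∈ FIRST, also for every t ∈ FOLLOW(S) = {$}.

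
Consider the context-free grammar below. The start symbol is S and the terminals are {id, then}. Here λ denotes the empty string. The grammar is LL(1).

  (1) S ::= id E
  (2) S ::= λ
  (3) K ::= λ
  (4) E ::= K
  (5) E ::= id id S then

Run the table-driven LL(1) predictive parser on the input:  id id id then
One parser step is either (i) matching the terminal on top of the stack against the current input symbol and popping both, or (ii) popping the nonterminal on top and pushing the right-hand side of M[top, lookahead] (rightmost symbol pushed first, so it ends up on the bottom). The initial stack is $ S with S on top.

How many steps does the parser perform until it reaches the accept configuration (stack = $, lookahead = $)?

7

step 1: stack=$ S  input=id id id then $  — expand S ::= id E
step 2: stack=$ E id  input=id id id then $  — match id
step 3: stack=$ E  input=id id then $  — expand E ::= id id S then
step 4: stack=$ then S id id  input=id id then $  — match id
step 5: stack=$ then S id  input=id then $  — match id
step 6: stack=$ then S  input=then $  — expand S ::= λ
step 7: stack=$ then  input=then $  — match then
Accept reached after 7 steps.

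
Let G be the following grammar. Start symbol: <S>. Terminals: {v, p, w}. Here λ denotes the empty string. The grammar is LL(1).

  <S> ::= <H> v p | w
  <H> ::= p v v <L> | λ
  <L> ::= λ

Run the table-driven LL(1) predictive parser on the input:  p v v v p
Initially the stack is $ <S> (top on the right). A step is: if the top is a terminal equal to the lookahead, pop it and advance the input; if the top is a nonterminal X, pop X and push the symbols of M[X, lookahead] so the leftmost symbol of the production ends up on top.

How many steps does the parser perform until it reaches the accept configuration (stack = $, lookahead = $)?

8

step 1: stack=$ <S>  input=p v v v p $  — expand <S> ::= <H> v p
step 2: stack=$ p v <H>  input=p v v v p $  — expand <H> ::= p v v <L>
step 3: stack=$ p v <L> v v p  input=p v v v p $  — match p
step 4: stack=$ p v <L> v v  input=v v v p $  — match v
step 5: stack=$ p v <L> v  input=v v p $  — match v
step 6: stack=$ p v <L>  input=v p $  — expand <L> ::= λ
step 7: stack=$ p v  input=v p $  — match v
step 8: stack=$ p  input=p $  — match p
Accept reached after 8 steps.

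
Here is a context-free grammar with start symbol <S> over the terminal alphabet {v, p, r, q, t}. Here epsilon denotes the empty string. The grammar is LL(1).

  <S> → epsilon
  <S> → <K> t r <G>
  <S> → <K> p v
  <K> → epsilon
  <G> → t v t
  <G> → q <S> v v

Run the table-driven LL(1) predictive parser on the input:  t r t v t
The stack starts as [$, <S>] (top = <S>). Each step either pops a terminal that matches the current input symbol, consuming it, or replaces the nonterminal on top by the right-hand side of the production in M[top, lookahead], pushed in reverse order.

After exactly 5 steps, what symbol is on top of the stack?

     Stack          Input        Action
  1  $ <S>          t r t v t $  expand <S> → <K> t r <G>
  2  $ <G> r t <K>  t r t v t $  expand <K> → epsilon
  3  $ <G> r t      t r t v t $  match t
  4  $ <G> r        r t v t $    match r
  5  $ <G>          t v t $      expand <G> → t v t
Stack after step 5: $ t v t (top = t).

t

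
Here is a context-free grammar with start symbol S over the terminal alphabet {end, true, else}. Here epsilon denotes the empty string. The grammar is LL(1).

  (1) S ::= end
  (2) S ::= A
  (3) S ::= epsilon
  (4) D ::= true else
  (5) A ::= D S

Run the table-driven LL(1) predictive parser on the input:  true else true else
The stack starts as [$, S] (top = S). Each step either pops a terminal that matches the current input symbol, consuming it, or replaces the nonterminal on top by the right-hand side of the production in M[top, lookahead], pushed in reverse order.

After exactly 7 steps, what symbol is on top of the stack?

D

     Stack          Input                  Action
  1  $ S            true else true else $  expand S ::= A
  2  $ A            true else true else $  expand A ::= D S
  3  $ S D          true else true else $  expand D ::= true else
  4  $ S else true  true else true else $  match true
  5  $ S else       else true else $       match else
  6  $ S            true else $            expand S ::= A
  7  $ A            true else $            expand A ::= D S
Stack after step 7: $ S D (top = D).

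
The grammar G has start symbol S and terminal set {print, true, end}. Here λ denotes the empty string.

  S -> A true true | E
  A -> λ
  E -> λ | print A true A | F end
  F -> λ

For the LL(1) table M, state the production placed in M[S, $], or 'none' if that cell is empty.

S -> E

FIRST(A) = {λ}
FIRST(F) = {λ}
FIRST(E) = {λ, end, print}  (via F end)
FIRST(S) = {λ, end, print, true}  (via A true true, E)
FOLLOW(S) includes $ since S is the start symbol.
FOLLOW(S): S appears on no right-hand side. Thus FOLLOW(S) = {$}.
For S -> A true true: FIRST(A true true) = {true}, so it goes in M[S, t] for t ∈ {true}.
For S -> E: FIRST(E) = {λ, end, print}, so it goes in M[S, t] for t ∈ {end, print}; since λ ∈ FIRST, also for every t ∈ FOLLOW(S) = {$}.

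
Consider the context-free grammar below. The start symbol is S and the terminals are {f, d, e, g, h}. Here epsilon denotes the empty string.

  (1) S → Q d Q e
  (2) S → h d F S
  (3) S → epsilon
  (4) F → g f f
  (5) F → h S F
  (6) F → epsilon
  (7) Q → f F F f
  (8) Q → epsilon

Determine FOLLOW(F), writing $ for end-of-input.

FIRST(F): from F→g f f we get {g}; from F→h S F we get {h}; from F→epsilon we get {epsilon}. So FIRST(F) = {epsilon, g, h}.
FIRST(Q): from Q→f F F f we get {f}; from Q→epsilon we get {epsilon}. So FIRST(Q) = {epsilon, f}.
FIRST(S): from S→Q d Q e we get {d, f}; from S→h d F S we get {h}; from S→epsilon we get {epsilon}. So FIRST(S) = {epsilon, d, f, h}.
FOLLOW(S) includes $ since S is the start symbol.
FOLLOW(Q): in S→Q d Q e (occurrence 1), Q is followed by d Q e with FIRST {d}; in S→Q d Q e (occurrence 2), Q is followed by e with FIRST {e}. Thus FOLLOW(Q) = {d, e}.
FOLLOW(S): in S→h d F S, the suffix after S is empty (adds nothing new); in F→h S F, S is followed by F with FIRST {epsilon, g, h}; in F→h S F, the suffix after S is nullable, so FOLLOW(S) ⊇ FOLLOW(F) = {$, d, f, g, h}. Thus FOLLOW(S) = {$, d, f, g, h}.
FOLLOW(F): in S→h d F S, F is followed by S with FIRST {epsilon, d, f, h}; in S→h d F S, the suffix after F is nullable, so FOLLOW(F) ⊇ FOLLOW(S) = {$, d, f, g, h}; in F→h S F, the suffix after F is empty (adds nothing new); in Q→f F F f (occurrence 1), F is followed by F f with FIRST {f, g, h}; in Q→f F F f (occurrence 2), F is followed by f with FIRST {f}. Thus FOLLOW(F) = {$, d, f, g, h}.

{$, d, f, g, h}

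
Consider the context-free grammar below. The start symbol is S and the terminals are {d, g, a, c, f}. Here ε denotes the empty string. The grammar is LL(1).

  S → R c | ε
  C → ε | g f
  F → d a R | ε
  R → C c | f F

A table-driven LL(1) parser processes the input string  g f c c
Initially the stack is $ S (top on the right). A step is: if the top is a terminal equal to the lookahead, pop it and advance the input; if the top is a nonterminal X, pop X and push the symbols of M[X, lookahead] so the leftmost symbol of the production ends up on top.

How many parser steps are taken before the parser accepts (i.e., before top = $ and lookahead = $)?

7

     Stack      Input      Action
  1  $ S        g f c c $  expand S → R c
  2  $ c R      g f c c $  expand R → C c
  3  $ c c C    g f c c $  expand C → g f
  4  $ c c f g  g f c c $  match g
  5  $ c c f    f c c $    match f
  6  $ c c      c c $      match c
  7  $ c        c $        match c
Accept reached after 7 steps.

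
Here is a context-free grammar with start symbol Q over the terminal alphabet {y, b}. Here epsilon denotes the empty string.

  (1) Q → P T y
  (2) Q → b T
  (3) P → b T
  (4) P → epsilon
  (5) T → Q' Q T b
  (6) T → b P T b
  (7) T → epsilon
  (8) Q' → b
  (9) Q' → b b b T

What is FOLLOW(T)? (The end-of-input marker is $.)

FIRST(P): from P→b T we get {b}; from P→epsilon we get {epsilon}. So FIRST(P) = {epsilon, b}.
FIRST(Q'): from Q'→b we get {b}; from Q'→b b b T we get {b}. So FIRST(Q') = {b}.
FIRST(T): from T→Q' Q T b we get {b}; from T→b P T b we get {b}; from T→epsilon we get {epsilon}. So FIRST(T) = {epsilon, b}.
FIRST(Q): from Q→P T y we get {b, y}; from Q→b T we get {b}. So FIRST(Q) = {b, y}.
FOLLOW(Q) includes $ since Q is the start symbol.
FOLLOW(Q): in T→Q' Q T b, Q is followed by T b with FIRST {b}. Thus FOLLOW(Q) = {$, b}.
FOLLOW(P): in Q→P T y, P is followed by T y with FIRST {b, y}; in T→b P T b, P is followed by T b with FIRST {b}. Thus FOLLOW(P) = {b, y}.
FOLLOW(Q'): in T→Q' Q T b, Q' is followed by Q T b with FIRST {b, y}. Thus FOLLOW(Q') = {b, y}.
FOLLOW(T): in Q→P T y, T is followed by y with FIRST {y}; in Q→b T, the suffix after T is empty, so FOLLOW(T) ⊇ FOLLOW(Q) = {$, b}; in P→b T, the suffix after T is empty, so FOLLOW(T) ⊇ FOLLOW(P) = {b, y}; in T→Q' Q T b, T is followed by b with FIRST {b}; in T→b P T b, T is followed by b with FIRST {b}; in Q'→b b b T, the suffix after T is empty, so FOLLOW(T) ⊇ FOLLOW(Q') = {b, y}. Thus FOLLOW(T) = {$, b, y}.

{$, b, y}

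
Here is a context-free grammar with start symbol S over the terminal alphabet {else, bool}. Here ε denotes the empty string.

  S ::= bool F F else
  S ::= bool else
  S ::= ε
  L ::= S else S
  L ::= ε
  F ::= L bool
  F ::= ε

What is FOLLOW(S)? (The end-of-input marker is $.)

FIRST(S): from S::=bool F F else we get {bool}; from S::=bool else we get {bool}; from S::=ε we get {ε}. So FIRST(S) = {ε, bool}.
FIRST(L): from L::=S else S we get {bool, else}; from L::=ε we get {ε}. So FIRST(L) = {ε, bool, else}.
FIRST(F): from F::=L bool we get {bool, else}; from F::=ε we get {ε}. So FIRST(F) = {ε, bool, else}.
FOLLOW(S) includes $ since S is the start symbol.
FOLLOW(L): in F::=L bool, L is followed by bool with FIRST {bool}. Thus FOLLOW(L) = {bool}.
FOLLOW(S): in L::=S else S (occurrence 1), S is followed by else S with FIRST {else}; in L::=S else S (occurrence 2), the suffix after S is empty, so FOLLOW(S) ⊇ FOLLOW(L) = {bool}. Thus FOLLOW(S) = {$, bool, else}.
FOLLOW(F): in S::=bool F F else (occurrence 1), F is followed by F else with FIRST {bool, else}; in S::=bool F F else (occurrence 2), F is followed by else with FIRST {else}. Thus FOLLOW(F) = {bool, else}.

{$, bool, else}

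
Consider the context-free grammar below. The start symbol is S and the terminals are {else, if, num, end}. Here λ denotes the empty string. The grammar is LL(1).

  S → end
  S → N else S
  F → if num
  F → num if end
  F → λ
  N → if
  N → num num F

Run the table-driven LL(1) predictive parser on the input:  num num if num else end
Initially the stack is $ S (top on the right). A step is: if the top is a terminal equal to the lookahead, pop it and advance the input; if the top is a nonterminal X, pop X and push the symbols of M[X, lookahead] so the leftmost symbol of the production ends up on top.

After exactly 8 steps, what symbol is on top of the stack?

     Stack               Input                      Action
  1  $ S                 num num if num else end $  expand S → N else S
  2  $ S else N          num num if num else end $  expand N → num num F
  3  $ S else F num num  num num if num else end $  match num
  4  $ S else F num      num if num else end $      match num
  5  $ S else F          if num else end $          expand F → if num
  6  $ S else num if     if num else end $          match if
  7  $ S else num        num else end $             match num
  8  $ S else            else end $                 match else
Stack after step 8: $ S (top = S).

S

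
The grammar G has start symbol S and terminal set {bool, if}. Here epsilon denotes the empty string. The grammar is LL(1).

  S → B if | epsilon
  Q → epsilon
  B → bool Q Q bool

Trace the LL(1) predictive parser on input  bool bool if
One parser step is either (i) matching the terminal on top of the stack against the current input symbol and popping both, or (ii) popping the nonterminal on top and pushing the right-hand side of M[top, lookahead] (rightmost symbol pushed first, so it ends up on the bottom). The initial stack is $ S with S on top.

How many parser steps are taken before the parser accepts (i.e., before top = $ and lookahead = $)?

7

     Stack               Input           Action
  1  $ S                 bool bool if $  expand S → B if
  2  $ if B              bool bool if $  expand B → bool Q Q bool
  3  $ if bool Q Q bool  bool bool if $  match bool
  4  $ if bool Q Q       bool if $       expand Q → epsilon
  5  $ if bool Q         bool if $       expand Q → epsilon
  6  $ if bool           bool if $       match bool
  7  $ if                if $            match if
Accept reached after 7 steps.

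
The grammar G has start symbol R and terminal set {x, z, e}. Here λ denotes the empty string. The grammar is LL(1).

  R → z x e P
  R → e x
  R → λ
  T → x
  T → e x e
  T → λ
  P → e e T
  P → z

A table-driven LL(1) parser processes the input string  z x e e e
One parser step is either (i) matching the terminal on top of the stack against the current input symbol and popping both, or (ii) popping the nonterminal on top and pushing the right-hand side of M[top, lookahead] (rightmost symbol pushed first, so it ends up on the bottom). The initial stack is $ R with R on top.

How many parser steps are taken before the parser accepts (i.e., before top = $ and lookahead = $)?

     Stack      Input        Action
  1  $ R        z x e e e $  expand R → z x e P
  2  $ P e x z  z x e e e $  match z
  3  $ P e x    x e e e $    match x
  4  $ P e      e e e $      match e
  5  $ P        e e $        expand P → e e T
  6  $ T e e    e e $        match e
  7  $ T e      e $          match e
  8  $ T        $            expand T → λ
Accept reached after 8 steps.

8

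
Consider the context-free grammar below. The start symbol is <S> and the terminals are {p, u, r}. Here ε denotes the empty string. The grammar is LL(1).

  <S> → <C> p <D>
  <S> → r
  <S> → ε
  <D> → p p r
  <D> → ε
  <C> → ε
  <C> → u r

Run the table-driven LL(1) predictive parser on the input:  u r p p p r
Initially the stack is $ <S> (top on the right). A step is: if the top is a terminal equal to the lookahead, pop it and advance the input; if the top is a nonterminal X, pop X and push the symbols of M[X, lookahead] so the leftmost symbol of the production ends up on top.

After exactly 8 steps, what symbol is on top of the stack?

r

step 1: stack=$ <S>  input=u r p p p r $  — expand <S> → <C> p <D>
step 2: stack=$ <D> p <C>  input=u r p p p r $  — expand <C> → u r
step 3: stack=$ <D> p r u  input=u r p p p r $  — match u
step 4: stack=$ <D> p r  input=r p p p r $  — match r
step 5: stack=$ <D> p  input=p p p r $  — match p
step 6: stack=$ <D>  input=p p r $  — expand <D> → p p r
step 7: stack=$ r p p  input=p p r $  — match p
step 8: stack=$ r p  input=p r $  — match p
Stack after step 8: $ r (top = r).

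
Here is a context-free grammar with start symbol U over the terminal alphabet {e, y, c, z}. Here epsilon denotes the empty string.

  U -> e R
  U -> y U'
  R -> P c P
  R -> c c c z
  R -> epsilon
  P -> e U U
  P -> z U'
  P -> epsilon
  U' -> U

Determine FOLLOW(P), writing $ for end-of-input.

{$, c, e, y}

FIRST(U): from U->e R we get {e}; from U->y U' we get {y}. So FIRST(U) = {e, y}.
FIRST(P): from P->e U U we get {e}; from P->z U' we get {z}; from P->epsilon we get {epsilon}. So FIRST(P) = {epsilon, e, z}.
FIRST(R): from R->P c P we get {c, e, z}; from R->c c c z we get {c}; from R->epsilon we get {epsilon}. So FIRST(R) = {epsilon, c, e, z}.
FIRST(U'): from U'->U we get {e, y}. So FIRST(U') = {e, y}.
FOLLOW(U) includes $ since U is the start symbol.
FOLLOW(U): in P->e U U (occurrence 1), U is followed by U with FIRST {e, y}; in P->e U U (occurrence 2), the suffix after U is empty, so FOLLOW(U) ⊇ FOLLOW(P) = {$, c, e, y}; in U'->U, the suffix after U is empty, so FOLLOW(U) ⊇ FOLLOW(U') = {$, c, e, y}. Thus FOLLOW(U) = {$, c, e, y}.
FOLLOW(R): in U->e R, the suffix after R is empty, so FOLLOW(R) ⊇ FOLLOW(U) = {$, c, e, y}. Thus FOLLOW(R) = {$, c, e, y}.
FOLLOW(P): in R->P c P (occurrence 1), P is followed by c P with FIRST {c}; in R->P c P (occurrence 2), the suffix after P is empty, so FOLLOW(P) ⊇ FOLLOW(R) = {$, c, e, y}. Thus FOLLOW(P) = {$, c, e, y}.
FOLLOW(U'): in U->y U', the suffix after U' is empty, so FOLLOW(U') ⊇ FOLLOW(U) = {$, c, e, y}; in P->z U', the suffix after U' is empty, so FOLLOW(U') ⊇ FOLLOW(P) = {$, c, e, y}. Thus FOLLOW(U') = {$, c, e, y}.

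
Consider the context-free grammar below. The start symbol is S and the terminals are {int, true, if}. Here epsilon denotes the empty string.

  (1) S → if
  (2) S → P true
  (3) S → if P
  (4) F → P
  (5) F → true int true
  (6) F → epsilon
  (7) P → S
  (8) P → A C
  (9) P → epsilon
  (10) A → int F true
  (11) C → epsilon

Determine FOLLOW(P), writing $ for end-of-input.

FIRST(A): from A→int F true we get {int}. So FIRST(A) = {int}.
FIRST(C): from C→epsilon we get {epsilon}. So FIRST(C) = {epsilon}.
FIRST(S): from S→if we get {if}; from S→P true we get {if, int, true}; from S→if P we get {if}. So FIRST(S) = {if, int, true}.
FIRST(P): from P→S we get {if, int, true}; from P→A C we get {int}; from P→epsilon we get {epsilon}. So FIRST(P) = {epsilon, if, int, true}.
FIRST(F): from F→P we get {epsilon, if, int, true}; from F→true int true we get {true}; from F→epsilon we get {epsilon}. So FIRST(F) = {epsilon, if, int, true}.
FOLLOW(S) includes $ since S is the start symbol.
FOLLOW(F): in A→int F true, F is followed by true with FIRST {true}. Thus FOLLOW(F) = {true}.
FOLLOW(S): in P→S, the suffix after S is empty, so FOLLOW(S) ⊇ FOLLOW(P) = {$, true}. Thus FOLLOW(S) = {$, true}.
FOLLOW(P): in S→P true, P is followed by true with FIRST {true}; in S→if P, the suffix after P is empty, so FOLLOW(P) ⊇ FOLLOW(S) = {$, true}; in F→P, the suffix after P is empty, so FOLLOW(P) ⊇ FOLLOW(F) = {true}. Thus FOLLOW(P) = {$, true}.
FOLLOW(A): in P→A C, A is followed by C with FIRST {epsilon}; in P→A C, the suffix after A is nullable, so FOLLOW(A) ⊇ FOLLOW(P) = {$, true}. Thus FOLLOW(A) = {$, true}.
FOLLOW(C): in P→A C, the suffix after C is empty, so FOLLOW(C) ⊇ FOLLOW(P) = {$, true}. Thus FOLLOW(C) = {$, true}.

{$, true}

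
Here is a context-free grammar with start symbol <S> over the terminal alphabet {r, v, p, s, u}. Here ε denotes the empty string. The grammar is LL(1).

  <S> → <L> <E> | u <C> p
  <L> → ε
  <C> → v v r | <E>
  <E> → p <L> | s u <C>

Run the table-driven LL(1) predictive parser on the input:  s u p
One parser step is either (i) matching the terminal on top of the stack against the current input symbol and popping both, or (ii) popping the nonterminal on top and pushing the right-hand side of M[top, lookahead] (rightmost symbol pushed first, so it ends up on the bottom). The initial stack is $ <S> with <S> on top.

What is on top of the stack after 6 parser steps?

step 1: stack=$ <S>  input=s u p $  — expand <S> → <L> <E>
step 2: stack=$ <E> <L>  input=s u p $  — expand <L> → ε
step 3: stack=$ <E>  input=s u p $  — expand <E> → s u <C>
step 4: stack=$ <C> u s  input=s u p $  — match s
step 5: stack=$ <C> u  input=u p $  — match u
step 6: stack=$ <C>  input=p $  — expand <C> → <E>
Stack after step 6: $ <E> (top = <E>).

<E>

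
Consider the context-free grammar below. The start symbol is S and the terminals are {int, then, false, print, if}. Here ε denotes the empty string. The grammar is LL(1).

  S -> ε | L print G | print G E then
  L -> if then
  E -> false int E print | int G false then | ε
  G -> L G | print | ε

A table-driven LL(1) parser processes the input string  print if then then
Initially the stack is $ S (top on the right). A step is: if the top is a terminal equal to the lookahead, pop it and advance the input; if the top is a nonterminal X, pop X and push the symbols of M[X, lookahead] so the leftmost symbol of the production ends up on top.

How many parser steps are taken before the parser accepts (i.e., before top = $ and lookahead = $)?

9

     Stack               Input                 Action
  1  $ S                 print if then then $  expand S -> print G E then
  2  $ then E G print    print if then then $  match print
  3  $ then E G          if then then $        expand G -> L G
  4  $ then E G L        if then then $        expand L -> if then
  5  $ then E G then if  if then then $        match if
  6  $ then E G then     then then $           match then
  7  $ then E G          then $                expand G -> ε
  8  $ then E            then $                expand E -> ε
  9  $ then              then $                match then
Accept reached after 9 steps.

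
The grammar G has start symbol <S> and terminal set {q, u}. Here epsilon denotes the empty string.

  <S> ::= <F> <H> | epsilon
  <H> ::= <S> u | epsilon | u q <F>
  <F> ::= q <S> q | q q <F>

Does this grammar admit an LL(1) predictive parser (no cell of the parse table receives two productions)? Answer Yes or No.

No

FIRST(<S>) = {epsilon, q}
FIRST(<H>) = {epsilon, q, u}
FIRST(<F>) = {q}
FOLLOW(<S>) = {$, q, u}
FOLLOW(<H>) = {$, q, u}
FOLLOW(<F>) = {$, q, u}
Cell M[<F>, q] receives both <F> ::= q <S> q and <F> ::= q q <F> — the grammar is not LL(1).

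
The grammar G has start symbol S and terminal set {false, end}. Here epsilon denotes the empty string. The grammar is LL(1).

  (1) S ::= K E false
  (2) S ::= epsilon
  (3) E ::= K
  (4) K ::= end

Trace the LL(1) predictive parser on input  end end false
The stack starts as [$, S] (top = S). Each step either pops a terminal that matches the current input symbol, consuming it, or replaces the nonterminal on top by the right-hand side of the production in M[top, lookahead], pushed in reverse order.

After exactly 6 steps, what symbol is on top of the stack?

false

     Stack          Input            Action
  1  $ S            end end false $  expand S ::= K E false
  2  $ false E K    end end false $  expand K ::= end
  3  $ false E end  end end false $  match end
  4  $ false E      end false $      expand E ::= K
  5  $ false K      end false $      expand K ::= end
  6  $ false end    end false $      match end
Stack after step 6: $ false (top = false).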